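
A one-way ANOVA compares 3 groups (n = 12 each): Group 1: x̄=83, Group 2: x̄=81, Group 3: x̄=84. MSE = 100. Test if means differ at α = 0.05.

Grand mean = 82.67. SS_between = 56.0, MS_between = 28.0. F = 0.28, F_crit ≈ 3.285. Fail to reject H₀.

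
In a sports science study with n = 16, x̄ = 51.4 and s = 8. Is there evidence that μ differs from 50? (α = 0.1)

t = (x̄ - μ₀)/(s/√n) = (51.4 - 50)/(8/√16) = 0.7. df = 15, critical t = ±1.753. Fail to reject H₀.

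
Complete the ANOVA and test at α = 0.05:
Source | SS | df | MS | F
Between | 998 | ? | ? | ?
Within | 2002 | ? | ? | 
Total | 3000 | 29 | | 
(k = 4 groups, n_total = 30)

df_between = 3, df_within = 26. MS_between = 332.67, MS_within = 77.0. F = 4.32, F_crit ≈ 2.975. Reject H₀.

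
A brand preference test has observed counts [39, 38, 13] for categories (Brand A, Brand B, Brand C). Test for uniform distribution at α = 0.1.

Expected = 30 each. χ² = Σ(O-E)²/E = 14.467. df = 2, critical value = 4.605. Reject H₀.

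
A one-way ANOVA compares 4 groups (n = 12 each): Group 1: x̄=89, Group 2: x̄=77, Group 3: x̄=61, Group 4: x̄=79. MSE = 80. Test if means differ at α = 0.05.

Grand mean = 76.5. SS_between = 4836.0, MS_between = 1612.0. F = 20.15, F_crit ≈ 2.816. Reject H₀.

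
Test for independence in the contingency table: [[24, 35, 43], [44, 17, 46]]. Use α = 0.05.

χ² = 12.102. df = 2, critical = 5.991. Reject H₀. Variables are dependent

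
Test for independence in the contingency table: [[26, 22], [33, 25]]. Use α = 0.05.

χ² = 0.079. df = 1, critical = 3.841. Fail to reject H₀. No evidence of dependence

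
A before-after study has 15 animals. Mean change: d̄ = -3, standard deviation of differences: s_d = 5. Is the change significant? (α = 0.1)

t = d̄/(s_d/√n) = -3/(5/√15) = -2.324. df = 14, critical t = ±1.761. Reject H₀.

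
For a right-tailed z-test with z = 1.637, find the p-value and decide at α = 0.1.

p = P(Z > 1.637) = 1 - Φ(1.637) ≈ 0.0508. Since p < 0.1, reject H₀ (significant) at α = 0.1.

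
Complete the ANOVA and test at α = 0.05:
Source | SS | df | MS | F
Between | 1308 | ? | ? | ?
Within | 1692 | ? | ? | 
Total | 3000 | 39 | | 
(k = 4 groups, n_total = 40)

df_between = 3, df_within = 36. MS_between = 436.0, MS_within = 47.0. F = 9.277, F_crit ≈ 2.866. Reject H₀.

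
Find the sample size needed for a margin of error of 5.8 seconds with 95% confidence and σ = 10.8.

n = (z*σ/E)² = (1.96×10.8/5.8)² = 13.3 → n = 14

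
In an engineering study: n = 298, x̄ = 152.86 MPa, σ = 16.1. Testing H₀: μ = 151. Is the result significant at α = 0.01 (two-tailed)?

z = (152.86 - 151)/(16.1/√298) = 1.994. Since |z| ≤ 2.576, not significant at α = 0.01.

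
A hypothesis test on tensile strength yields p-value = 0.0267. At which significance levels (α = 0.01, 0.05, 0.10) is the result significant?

p = 0.0267. Significant at: α = 0.05, 0.1.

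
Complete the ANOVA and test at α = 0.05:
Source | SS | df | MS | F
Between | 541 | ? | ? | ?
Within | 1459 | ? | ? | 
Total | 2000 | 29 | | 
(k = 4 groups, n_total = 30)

df_between = 3, df_within = 26. MS_between = 180.33, MS_within = 56.12. F = 3.214, F_crit ≈ 2.975. Reject H₀.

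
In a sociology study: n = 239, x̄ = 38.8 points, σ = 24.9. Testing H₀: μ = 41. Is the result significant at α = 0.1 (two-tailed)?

z = (38.8 - 41)/(24.9/√239) = -1.366. Since |z| ≤ 1.645, not significant at α = 0.1.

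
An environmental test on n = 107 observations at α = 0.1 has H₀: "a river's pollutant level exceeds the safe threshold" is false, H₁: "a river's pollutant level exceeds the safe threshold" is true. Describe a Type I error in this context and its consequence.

Type I error: rejecting H₀ when it is true — concluding that a river's pollutant level exceeds the safe threshold when in fact it is not. Consequence: shutting down a compliant factory unnecessarily.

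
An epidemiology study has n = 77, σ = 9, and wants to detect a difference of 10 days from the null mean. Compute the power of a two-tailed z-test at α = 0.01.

SE = σ/√n = 9/√77 = 1.026. Non-centrality λ = d/SE = 10/1.026 = 9.75. Power ≈ Φ(λ - z_{α/2}) = Φ(9.75 - 2.576) = Φ(7.174) = 1.0.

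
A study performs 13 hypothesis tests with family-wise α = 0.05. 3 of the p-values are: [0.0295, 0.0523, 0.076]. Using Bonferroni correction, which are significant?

Bonferroni α = 0.05/13 = 0.00385. None of the given p-values are significant.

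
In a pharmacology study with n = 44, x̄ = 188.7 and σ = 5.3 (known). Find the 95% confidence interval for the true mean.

CI = x̄ ± z*(σ/√n) = 188.7 ± 1.96(5.3/√44) = 188.7 ± 1.57 = (187.13, 190.27)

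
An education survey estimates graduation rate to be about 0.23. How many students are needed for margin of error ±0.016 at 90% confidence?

n = z²p(1-p)/E² = 1.645²×0.23×0.77/0.016² = 1872.02 → n = 1873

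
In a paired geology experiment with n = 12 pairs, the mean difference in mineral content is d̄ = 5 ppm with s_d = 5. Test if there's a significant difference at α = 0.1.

t = d̄/(s_d/√n) = 5/(5/√12) = 3.464. df = 11, critical t = ±1.796. Reject H₀.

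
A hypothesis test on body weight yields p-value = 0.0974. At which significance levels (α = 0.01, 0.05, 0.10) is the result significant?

p = 0.0974. Significant at: α = 0.1.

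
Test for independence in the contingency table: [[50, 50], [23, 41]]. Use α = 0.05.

χ² = 3.125. df = 1, critical = 3.841. Fail to reject H₀. No evidence of dependence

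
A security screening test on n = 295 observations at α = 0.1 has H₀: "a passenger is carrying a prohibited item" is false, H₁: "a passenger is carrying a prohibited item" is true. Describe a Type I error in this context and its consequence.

Type I error: rejecting H₀ when it is true — concluding that a passenger is carrying a prohibited item when in fact it is not. Consequence: detaining an innocent passenger — delay and inconvenience.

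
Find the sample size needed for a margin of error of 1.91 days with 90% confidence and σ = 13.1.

n = (z*σ/E)² = (1.645×13.1/1.91)² = 127.3 → n = 128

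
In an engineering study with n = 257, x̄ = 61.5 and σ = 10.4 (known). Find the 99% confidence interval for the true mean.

CI = x̄ ± z*(σ/√n) = 61.5 ± 2.576(10.4/√257) = 61.5 ± 1.67 = (59.83, 63.17)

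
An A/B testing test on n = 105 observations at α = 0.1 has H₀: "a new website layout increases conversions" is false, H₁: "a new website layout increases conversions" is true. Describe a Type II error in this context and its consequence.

Type II error: failing to reject H₀ when it is false — concluding that a new website layout increases conversions is not supported when in fact it is. Consequence: discarding a layout that would have improved conversions — lost revenue.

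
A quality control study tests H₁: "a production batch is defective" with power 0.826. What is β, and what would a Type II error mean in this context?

β = 1 - power = 1 - 0.826 = 0.174. A Type II error is failing to reject H₀ when H₀ is false (false negative) — here, failing to conclude that a production batch is defective when in fact it is true. Consequence: shipping a defective batch — faulty products reach customers.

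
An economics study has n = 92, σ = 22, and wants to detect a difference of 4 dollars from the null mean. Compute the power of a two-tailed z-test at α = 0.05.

SE = σ/√n = 22/√92 = 2.294. Non-centrality λ = d/SE = 4/2.294 = 1.744. Power ≈ Φ(λ - z_{α/2}) = Φ(1.744 - 1.96) = Φ(-0.216) = 0.414.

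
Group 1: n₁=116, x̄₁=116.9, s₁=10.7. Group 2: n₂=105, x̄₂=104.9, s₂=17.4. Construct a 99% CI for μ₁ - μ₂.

Difference = 12.0. SE = √(10.7²/116 + 17.4²/105) = 1.967. CI = (6.93, 17.07)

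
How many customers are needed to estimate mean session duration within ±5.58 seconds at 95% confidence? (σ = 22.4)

n = (z*σ/E)² = (1.96×22.4/5.58)² = 61.9 → n = 62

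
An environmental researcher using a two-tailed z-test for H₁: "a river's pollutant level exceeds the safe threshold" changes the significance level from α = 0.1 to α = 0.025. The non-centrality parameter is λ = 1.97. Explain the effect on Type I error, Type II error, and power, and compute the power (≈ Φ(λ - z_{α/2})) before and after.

Decreasing α from 0.1 to 0.025:
• Type I error rate decreases (α is the Type I rate by definition).
• Critical value moves from z_{α/2} = 1.645 to 2.241, so power = Φ(λ - z_{α/2}) goes from Φ(1.97 - 1.645) = 0.627 to Φ(1.97 - 2.241) = 0.393.
• Type II error rate β = 1 - power therefore increases (0.373 → 0.607).
Appropriate when false positives are costly — here, shutting down a compliant factory unnecessarily.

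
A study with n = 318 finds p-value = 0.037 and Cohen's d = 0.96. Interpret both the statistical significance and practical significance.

Statistically significant (p = 0.037 < 0.05). Cohen's d = 0.96 indicates a large effect size. Both statistical and practical significance should be considered.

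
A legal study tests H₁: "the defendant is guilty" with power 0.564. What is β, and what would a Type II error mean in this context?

β = 1 - power = 1 - 0.564 = 0.436. A Type II error is failing to reject H₀ when H₀ is false (false negative) — here, failing to conclude that the defendant is guilty when in fact it is true. Consequence: acquitting a guilty person.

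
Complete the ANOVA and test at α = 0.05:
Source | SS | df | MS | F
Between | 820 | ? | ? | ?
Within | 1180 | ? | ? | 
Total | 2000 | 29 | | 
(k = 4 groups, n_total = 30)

df_between = 3, df_within = 26. MS_between = 273.33, MS_within = 45.38. F = 6.023, F_crit ≈ 2.975. Reject H₀.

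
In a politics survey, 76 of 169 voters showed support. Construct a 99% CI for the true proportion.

p̂ = 0.45. CI = p̂ ± z*√(p̂(1-p̂)/n) = (0.351, 0.548)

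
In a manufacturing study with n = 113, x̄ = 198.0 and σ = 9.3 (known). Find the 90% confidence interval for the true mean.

CI = x̄ ± z*(σ/√n) = 198.0 ± 1.645(9.3/√113) = 198.0 ± 1.44 = (196.56, 199.44)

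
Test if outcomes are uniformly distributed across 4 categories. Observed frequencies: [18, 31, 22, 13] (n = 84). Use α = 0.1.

Expected = 21 each. χ² = Σ(O-E)²/E = 8.286. df = 3, critical value = 6.251. Reject H₀.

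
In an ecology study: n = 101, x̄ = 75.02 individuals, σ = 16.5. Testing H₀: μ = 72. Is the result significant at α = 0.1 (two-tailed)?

z = (75.02 - 72)/(16.5/√101) = 1.839. Since |z| > 1.645, significant at α = 0.1.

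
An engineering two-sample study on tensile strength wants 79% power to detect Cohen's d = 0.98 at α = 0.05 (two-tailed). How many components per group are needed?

z_{α/2} = 1.96, z_β = Φ⁻¹(0.79) = 0.806. For large effect (d = 0.98): n per group = 2(z_{α/2} + z_β)²/d² = 2(1.96 + 0.806)²/0.98² = 15.9 → 16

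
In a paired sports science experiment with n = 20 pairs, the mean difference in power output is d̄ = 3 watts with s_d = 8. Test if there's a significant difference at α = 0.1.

t = d̄/(s_d/√n) = 3/(8/√20) = 1.677. df = 19, critical t = ±1.729. Fail to reject H₀.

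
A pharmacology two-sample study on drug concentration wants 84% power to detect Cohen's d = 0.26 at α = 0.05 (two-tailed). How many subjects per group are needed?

z_{α/2} = 1.96, z_β = Φ⁻¹(0.84) = 0.994. For small effect (d = 0.26): n per group = 2(z_{α/2} + z_β)²/d² = 2(1.96 + 0.994)²/0.26² = 258.2 → 259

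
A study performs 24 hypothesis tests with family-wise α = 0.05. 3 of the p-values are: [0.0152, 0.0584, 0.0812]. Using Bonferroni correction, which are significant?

Bonferroni α = 0.05/24 = 0.00208. None of the given p-values are significant.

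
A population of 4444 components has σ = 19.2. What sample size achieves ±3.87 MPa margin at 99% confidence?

Without FPC: n₀ = (2.576×19.2/3.87)² = 163.332. With FPC: n = n₀N/(n₀+N-1) = 157.6 → n = 158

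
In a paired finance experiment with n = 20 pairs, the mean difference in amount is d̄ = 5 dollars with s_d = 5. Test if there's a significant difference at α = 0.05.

t = d̄/(s_d/√n) = 5/(5/√20) = 4.472. df = 19, critical t = ±2.093. Reject H₀.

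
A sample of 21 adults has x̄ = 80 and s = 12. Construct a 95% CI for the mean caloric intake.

CI = x̄ ± t*(s/√n) = 80 ± 2.086(12/√21) = (74.54, 85.46)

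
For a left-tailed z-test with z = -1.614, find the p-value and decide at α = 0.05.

p = P(Z < -1.614) = Φ(-1.614) ≈ 0.0533. Since p ≥ 0.05, fail to reject H₀ (not significant) at α = 0.05.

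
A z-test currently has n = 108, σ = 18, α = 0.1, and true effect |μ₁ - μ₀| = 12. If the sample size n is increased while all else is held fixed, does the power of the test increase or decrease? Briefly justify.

Power increases: a larger n shrinks the standard error σ/√n, moving the sampling distribution under H₁ further from the critical value.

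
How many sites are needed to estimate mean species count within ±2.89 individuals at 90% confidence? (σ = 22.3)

n = (z*σ/E)² = (1.645×22.3/2.89)² = 161.1 → n = 162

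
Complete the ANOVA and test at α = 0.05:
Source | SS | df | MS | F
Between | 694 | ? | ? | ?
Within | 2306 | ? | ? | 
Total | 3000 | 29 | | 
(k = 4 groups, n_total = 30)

df_between = 3, df_within = 26. MS_between = 231.33, MS_within = 88.69. F = 2.608, F_crit ≈ 2.975. Fail to reject H₀.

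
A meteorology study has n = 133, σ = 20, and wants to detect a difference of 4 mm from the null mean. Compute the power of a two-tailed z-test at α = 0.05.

SE = σ/√n = 20/√133 = 1.734. Non-centrality λ = d/SE = 4/1.734 = 2.307. Power ≈ Φ(λ - z_{α/2}) = Φ(2.307 - 1.96) = Φ(0.347) = 0.636.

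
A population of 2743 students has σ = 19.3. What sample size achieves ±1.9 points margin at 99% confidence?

Without FPC: n₀ = (2.576×19.3/1.9)² = 684.698. With FPC: n = n₀N/(n₀+N-1) = 548.1 → n = 549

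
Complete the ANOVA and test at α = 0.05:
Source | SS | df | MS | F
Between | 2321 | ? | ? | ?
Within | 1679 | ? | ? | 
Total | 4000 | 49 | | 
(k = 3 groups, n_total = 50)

df_between = 2, df_within = 47. MS_between = 1160.5, MS_within = 35.72. F = 32.486, F_crit ≈ 3.195. Reject H₀.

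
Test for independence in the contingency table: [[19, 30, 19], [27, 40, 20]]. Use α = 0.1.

χ² = 0.524. df = 2, critical = 4.605. Fail to reject H₀. No evidence of dependence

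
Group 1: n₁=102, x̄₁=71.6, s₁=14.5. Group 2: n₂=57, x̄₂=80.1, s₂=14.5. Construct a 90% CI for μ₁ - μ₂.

Difference = -8.5. SE = √(14.5²/102 + 14.5²/57) = 2.398. CI = (-12.44, -4.56)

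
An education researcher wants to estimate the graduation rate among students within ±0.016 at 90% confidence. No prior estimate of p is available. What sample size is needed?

Conservative approach: use p = 0.5 (maximizes p(1-p) = 0.25). n = z²(0.25)/E² = 1.645²×0.25/0.016² = 2642.6 → n = 2643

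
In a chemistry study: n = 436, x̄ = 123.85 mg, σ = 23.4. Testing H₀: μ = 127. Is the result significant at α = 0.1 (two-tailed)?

z = (123.85 - 127)/(23.4/√436) = -2.811. Since |z| > 1.645, significant at α = 0.1.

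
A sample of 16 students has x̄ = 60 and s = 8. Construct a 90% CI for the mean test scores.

CI = x̄ ± t*(s/√n) = 60 ± 1.753(8/√16) = (56.49, 63.51)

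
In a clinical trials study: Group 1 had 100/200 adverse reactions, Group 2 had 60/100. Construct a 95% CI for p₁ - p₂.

p̂₁ = 0.5, p̂₂ = 0.6. Difference = -0.1. CI = (-0.218, 0.018)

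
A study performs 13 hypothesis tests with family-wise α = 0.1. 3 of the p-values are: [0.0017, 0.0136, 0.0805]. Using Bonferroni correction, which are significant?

Bonferroni α = 0.1/13 = 0.00769. Significant p-values: [0.0017]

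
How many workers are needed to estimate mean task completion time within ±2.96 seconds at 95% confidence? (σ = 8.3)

n = (z*σ/E)² = (1.96×8.3/2.96)² = 30.2 → n = 31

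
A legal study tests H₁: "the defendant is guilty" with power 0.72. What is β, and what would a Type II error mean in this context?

β = 1 - power = 1 - 0.72 = 0.28. A Type II error is failing to reject H₀ when H₀ is false (false negative) — here, failing to conclude that the defendant is guilty when in fact it is true. Consequence: acquitting a guilty person.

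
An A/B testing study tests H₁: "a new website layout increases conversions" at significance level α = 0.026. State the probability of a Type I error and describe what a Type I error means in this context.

P(Type I error) = α = 0.026. A Type I error is rejecting H₀ when H₀ is actually true (false positive) — here, concluding that a new website layout increases conversions when in fact this is not the case. Consequence: rolling out a layout that doesn't actually help — wasted engineering effort.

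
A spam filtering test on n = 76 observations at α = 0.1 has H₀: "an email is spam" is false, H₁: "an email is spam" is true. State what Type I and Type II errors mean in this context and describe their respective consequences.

Type I (false positive): concluding that an email is spam when it is not — a legitimate email is sent to the spam folder and the user misses it. Type II (false negative): failing to conclude that an email is spam when it is — a spam email lands in the inbox. Which is costlier depends on domain priorities and is a judgement call rather than a statistical fact.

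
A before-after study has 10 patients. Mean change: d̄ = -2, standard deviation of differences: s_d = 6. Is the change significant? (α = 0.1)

t = d̄/(s_d/√n) = -2/(6/√10) = -1.054. df = 9, critical t = ±1.833. Fail to reject H₀.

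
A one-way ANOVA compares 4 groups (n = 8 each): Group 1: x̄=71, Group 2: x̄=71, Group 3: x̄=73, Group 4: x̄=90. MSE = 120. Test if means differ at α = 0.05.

Grand mean = 76.25. SS_between = 2038.0, MS_between = 679.33. F = 5.661, F_crit ≈ 2.947. Reject H₀.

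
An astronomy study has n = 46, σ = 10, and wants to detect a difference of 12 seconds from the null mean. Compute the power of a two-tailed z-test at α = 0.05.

SE = σ/√n = 10/√46 = 1.474. Non-centrality λ = d/SE = 12/1.474 = 8.139. Power ≈ Φ(λ - z_{α/2}) = Φ(8.139 - 1.96) = Φ(6.179) = 1.0.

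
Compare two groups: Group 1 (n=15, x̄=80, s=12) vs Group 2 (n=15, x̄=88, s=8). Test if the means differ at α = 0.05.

Pooled sp = 10.2. t = -2.148, df = 28. Critical t = ±2.048. Reject H₀.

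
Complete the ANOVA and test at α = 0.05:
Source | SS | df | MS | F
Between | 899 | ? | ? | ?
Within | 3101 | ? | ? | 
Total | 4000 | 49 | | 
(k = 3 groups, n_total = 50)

df_between = 2, df_within = 47. MS_between = 449.5, MS_within = 65.98. F = 6.813, F_crit ≈ 3.195. Reject H₀.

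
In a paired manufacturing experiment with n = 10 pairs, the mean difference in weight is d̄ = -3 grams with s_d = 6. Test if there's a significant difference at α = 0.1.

t = d̄/(s_d/√n) = -3/(6/√10) = -1.581. df = 9, critical t = ±1.833. Fail to reject H₀.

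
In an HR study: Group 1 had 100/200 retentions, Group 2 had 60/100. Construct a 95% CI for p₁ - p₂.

p̂₁ = 0.5, p̂₂ = 0.6. Difference = -0.1. CI = (-0.218, 0.018)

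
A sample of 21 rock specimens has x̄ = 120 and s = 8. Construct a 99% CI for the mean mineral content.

CI = x̄ ± t*(s/√n) = 120 ± 2.845(8/√21) = (115.03, 124.97)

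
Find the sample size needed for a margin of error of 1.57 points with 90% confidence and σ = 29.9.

n = (z*σ/E)² = (1.645×29.9/1.57)² = 981.5 → n = 982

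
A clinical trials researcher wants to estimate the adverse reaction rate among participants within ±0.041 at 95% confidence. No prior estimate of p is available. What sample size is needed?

Conservative approach: use p = 0.5 (maximizes p(1-p) = 0.25). n = z²(0.25)/E² = 1.96²×0.25/0.041² = 571.3 → n = 572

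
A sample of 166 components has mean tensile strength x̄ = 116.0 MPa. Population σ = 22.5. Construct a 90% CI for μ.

CI = x̄ ± z*(σ/√n) = 116.0 ± 1.645(22.5/√166) = 116.0 ± 2.87 = (113.13, 118.87)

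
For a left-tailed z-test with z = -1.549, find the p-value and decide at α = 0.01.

p = P(Z < -1.549) = Φ(-1.549) ≈ 0.0607. Since p ≥ 0.01, fail to reject H₀ (not significant) at α = 0.01.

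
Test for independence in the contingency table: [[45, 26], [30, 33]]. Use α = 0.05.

χ² = 3.365. df = 1, critical = 3.841. Fail to reject H₀. No evidence of dependence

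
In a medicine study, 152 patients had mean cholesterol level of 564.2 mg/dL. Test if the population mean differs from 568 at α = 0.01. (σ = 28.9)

z = (x̄ - μ₀)/(σ/√n) = (564.2 - 568)/(28.9/√152) = -1.621. Critical value: ±2.576. Since |-1.621| ≤ 2.576, Fail to reject H₀.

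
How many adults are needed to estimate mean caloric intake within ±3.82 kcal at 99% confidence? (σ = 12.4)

n = (z*σ/E)² = (2.576×12.4/3.82)² = 69.9 → n = 70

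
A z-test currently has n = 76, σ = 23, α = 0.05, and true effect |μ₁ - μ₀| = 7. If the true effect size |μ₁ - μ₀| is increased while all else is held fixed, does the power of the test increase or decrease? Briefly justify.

Power increases: a larger true effect increases the non-centrality λ = |μ₁ - μ₀|/(σ/√n).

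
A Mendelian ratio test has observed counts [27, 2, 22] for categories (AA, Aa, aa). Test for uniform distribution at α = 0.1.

Expected = 17 each. χ² = Σ(O-E)²/E = 20.588. df = 2, critical value = 4.605. Reject H₀.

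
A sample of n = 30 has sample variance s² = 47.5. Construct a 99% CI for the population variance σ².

df = 29. χ²_{0.005} = 52.336, χ²_{0.995} = 13.121. CI for σ² = ((n-1)s²/χ²_{α/2}, (n-1)s²/χ²_{1-α/2}) = (29·47.5/52.336, 29·47.5/13.121) = (26.32, 104.98)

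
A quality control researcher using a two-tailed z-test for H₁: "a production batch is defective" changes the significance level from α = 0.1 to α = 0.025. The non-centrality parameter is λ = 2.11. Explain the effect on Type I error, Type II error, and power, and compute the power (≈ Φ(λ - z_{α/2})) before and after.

Decreasing α from 0.1 to 0.025:
• Type I error rate decreases (α is the Type I rate by definition).
• Critical value moves from z_{α/2} = 1.645 to 2.241, so power = Φ(λ - z_{α/2}) goes from Φ(2.11 - 1.645) = 0.679 to Φ(2.11 - 2.241) = 0.448.
• Type II error rate β = 1 - power therefore increases (0.321 → 0.552).
Appropriate when false positives are costly — here, scrapping a good batch — wasted material and cost for no reason.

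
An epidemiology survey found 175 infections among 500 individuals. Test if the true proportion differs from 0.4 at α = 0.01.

p̂ = 0.35, p₀ = 0.4. z = (p̂ - p₀)/√(p₀(1-p₀)/n) = -2.282. Critical: ±2.576. Fail to reject H₀.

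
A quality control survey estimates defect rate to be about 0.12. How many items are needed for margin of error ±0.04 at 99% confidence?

n = z²p(1-p)/E² = 2.576²×0.12×0.88/0.04² = 438.0 → n = 438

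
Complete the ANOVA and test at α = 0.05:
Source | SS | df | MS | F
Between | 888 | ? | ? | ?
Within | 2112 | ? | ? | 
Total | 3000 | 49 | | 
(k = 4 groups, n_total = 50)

df_between = 3, df_within = 46. MS_between = 296.0, MS_within = 45.91. F = 6.447, F_crit ≈ 2.807. Reject H₀.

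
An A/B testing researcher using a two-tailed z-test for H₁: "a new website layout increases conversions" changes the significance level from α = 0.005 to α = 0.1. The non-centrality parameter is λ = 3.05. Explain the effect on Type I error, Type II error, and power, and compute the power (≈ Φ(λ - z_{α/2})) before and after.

Increasing α from 0.005 to 0.1:
• Type I error rate increases (α is the Type I rate by definition).
• Critical value moves from z_{α/2} = 2.807 to 1.645, so power = Φ(λ - z_{α/2}) goes from Φ(3.05 - 2.807) = 0.596 to Φ(3.05 - 1.645) = 0.92.
• Type II error rate β = 1 - power therefore decreases (0.404 → 0.08).
Appropriate when false negatives are costly — here, discarding a layout that would have improved conversions — lost revenue.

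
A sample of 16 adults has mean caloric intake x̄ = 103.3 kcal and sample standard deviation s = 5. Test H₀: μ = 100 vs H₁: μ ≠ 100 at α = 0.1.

t = (x̄ - μ₀)/(s/√n) = (103.3 - 100)/(5/√16) = 2.64. df = 15, critical t = ±1.753. Reject H₀.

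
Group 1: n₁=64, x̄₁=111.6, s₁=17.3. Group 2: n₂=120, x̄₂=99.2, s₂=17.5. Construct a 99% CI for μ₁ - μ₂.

Difference = 12.4. SE = √(17.3²/64 + 17.5²/120) = 2.689. CI = (5.47, 19.33)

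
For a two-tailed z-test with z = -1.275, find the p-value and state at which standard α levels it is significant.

p = 2·P(Z > |-1.275|) = 2·(1 - Φ(1.275)) ≈ 0.2023. Not significant at any standard level.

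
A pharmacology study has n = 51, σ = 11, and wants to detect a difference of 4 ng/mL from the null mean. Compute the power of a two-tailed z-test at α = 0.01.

SE = σ/√n = 11/√51 = 1.54. Non-centrality λ = d/SE = 4/1.54 = 2.597. Power ≈ Φ(λ - z_{α/2}) = Φ(2.597 - 2.576) = Φ(0.021) = 0.508.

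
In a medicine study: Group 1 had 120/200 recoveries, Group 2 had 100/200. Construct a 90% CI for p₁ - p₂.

p̂₁ = 0.6, p̂₂ = 0.5. Difference = 0.1. CI = (0.019, 0.181)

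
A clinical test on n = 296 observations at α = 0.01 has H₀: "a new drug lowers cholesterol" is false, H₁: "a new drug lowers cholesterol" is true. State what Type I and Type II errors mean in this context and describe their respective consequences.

Type I (false positive): concluding that a new drug lowers cholesterol when it is not — approving an ineffective drug — patients take a useless medication and may skip effective alternatives. Type II (false negative): failing to conclude that a new drug lowers cholesterol when it is — shelving an effective drug — patients miss out on a treatment that would have helped. Which is costlier depends on domain priorities and is a judgement call rather than a statistical fact.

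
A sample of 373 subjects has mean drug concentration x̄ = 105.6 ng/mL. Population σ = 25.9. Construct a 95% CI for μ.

CI = x̄ ± z*(σ/√n) = 105.6 ± 1.96(25.9/√373) = 105.6 ± 2.63 = (102.97, 108.23)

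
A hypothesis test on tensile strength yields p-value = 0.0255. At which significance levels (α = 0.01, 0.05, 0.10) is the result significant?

p = 0.0255. Significant at: α = 0.05, 0.1.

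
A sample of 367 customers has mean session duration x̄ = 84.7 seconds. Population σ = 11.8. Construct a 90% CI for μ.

CI = x̄ ± z*(σ/√n) = 84.7 ± 1.645(11.8/√367) = 84.7 ± 1.01 = (83.69, 85.71)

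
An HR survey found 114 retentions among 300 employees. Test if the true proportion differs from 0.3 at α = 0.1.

p̂ = 0.38, p₀ = 0.3. z = (p̂ - p₀)/√(p₀(1-p₀)/n) = 3.024. Critical: ±1.645. Reject H₀.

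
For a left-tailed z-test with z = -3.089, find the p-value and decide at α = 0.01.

p = P(Z < -3.089) = Φ(-3.089) ≈ 0.001. Since p < 0.01, reject H₀ (significant) at α = 0.01.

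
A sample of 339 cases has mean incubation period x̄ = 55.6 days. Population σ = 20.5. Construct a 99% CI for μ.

CI = x̄ ± z*(σ/√n) = 55.6 ± 2.576(20.5/√339) = 55.6 ± 2.87 = (52.73, 58.47)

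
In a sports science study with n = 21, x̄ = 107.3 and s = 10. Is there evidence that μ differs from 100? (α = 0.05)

t = (x̄ - μ₀)/(s/√n) = (107.3 - 100)/(10/√21) = 3.345. df = 20, critical t = ±2.086. Reject H₀.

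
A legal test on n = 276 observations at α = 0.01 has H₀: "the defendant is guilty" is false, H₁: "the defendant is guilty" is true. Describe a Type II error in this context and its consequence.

Type II error: failing to reject H₀ when it is false — concluding that the defendant is guilty is not supported when in fact it is. Consequence: acquitting a guilty person.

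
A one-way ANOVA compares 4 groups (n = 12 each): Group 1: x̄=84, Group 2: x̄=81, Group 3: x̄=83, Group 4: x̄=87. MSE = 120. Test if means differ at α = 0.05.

Grand mean = 83.75. SS_between = 225.0, MS_between = 75.0. F = 0.625, F_crit ≈ 2.816. Fail to reject H₀.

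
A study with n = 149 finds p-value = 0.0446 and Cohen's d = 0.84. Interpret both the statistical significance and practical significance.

Statistically significant (p = 0.0446 < 0.05). Cohen's d = 0.84 indicates a large effect size. Both statistical and practical significance should be considered.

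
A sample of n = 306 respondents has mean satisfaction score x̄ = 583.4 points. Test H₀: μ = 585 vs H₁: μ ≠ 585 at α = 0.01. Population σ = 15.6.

z = (x̄ - μ₀)/(σ/√n) = (583.4 - 585)/(15.6/√306) = -1.794. Critical value: ±2.576. Since |-1.794| ≤ 2.576, Fail to reject H₀.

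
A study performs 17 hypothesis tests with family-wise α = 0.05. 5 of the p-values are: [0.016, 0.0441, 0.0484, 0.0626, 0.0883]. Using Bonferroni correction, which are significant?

Bonferroni α = 0.05/17 = 0.00294. None of the given p-values are significant.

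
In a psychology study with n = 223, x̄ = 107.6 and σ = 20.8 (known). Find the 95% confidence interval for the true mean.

CI = x̄ ± z*(σ/√n) = 107.6 ± 1.96(20.8/√223) = 107.6 ± 2.73 = (104.87, 110.33)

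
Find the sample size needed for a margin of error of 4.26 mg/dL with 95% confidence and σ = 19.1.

n = (z*σ/E)² = (1.96×19.1/4.26)² = 77.2 → n = 78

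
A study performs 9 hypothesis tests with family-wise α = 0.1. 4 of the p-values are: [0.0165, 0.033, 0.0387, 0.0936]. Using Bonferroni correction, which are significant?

Bonferroni α = 0.1/9 = 0.01111. None of the given p-values are significant.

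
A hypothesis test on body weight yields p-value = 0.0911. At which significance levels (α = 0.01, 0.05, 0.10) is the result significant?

p = 0.0911. Significant at: α = 0.1.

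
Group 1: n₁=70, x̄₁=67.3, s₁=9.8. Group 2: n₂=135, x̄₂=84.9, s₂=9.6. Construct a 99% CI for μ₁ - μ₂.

Difference = -17.6. SE = √(9.8²/70 + 9.6²/135) = 1.433. CI = (-21.29, -13.91)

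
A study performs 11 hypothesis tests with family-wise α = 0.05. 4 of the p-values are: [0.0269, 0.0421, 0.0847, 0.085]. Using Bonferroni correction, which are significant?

Bonferroni α = 0.05/11 = 0.00455. None of the given p-values are significant.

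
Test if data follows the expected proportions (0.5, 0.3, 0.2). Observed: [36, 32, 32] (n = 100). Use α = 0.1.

Expected: [50.0, 30.0, 20.0]. χ² = 11.253. df = 2, critical = 4.605. Reject H₀.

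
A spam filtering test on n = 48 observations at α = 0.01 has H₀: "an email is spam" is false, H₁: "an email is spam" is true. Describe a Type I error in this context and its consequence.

Type I error: rejecting H₀ when it is true — concluding that an email is spam when in fact it is not. Consequence: a legitimate email is sent to the spam folder and the user misses it.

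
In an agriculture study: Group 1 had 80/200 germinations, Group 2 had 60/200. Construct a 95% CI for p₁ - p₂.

p̂₁ = 0.4, p̂₂ = 0.3. Difference = 0.1. CI = (0.007, 0.193)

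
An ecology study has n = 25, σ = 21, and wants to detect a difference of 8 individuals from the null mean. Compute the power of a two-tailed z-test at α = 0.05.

SE = σ/√n = 21/√25 = 4.2. Non-centrality λ = d/SE = 8/4.2 = 1.905. Power ≈ Φ(λ - z_{α/2}) = Φ(1.905 - 1.96) = Φ(-0.055) = 0.478.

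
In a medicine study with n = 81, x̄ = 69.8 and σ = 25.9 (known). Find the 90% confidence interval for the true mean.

CI = x̄ ± z*(σ/√n) = 69.8 ± 1.645(25.9/√81) = 69.8 ± 4.73 = (65.07, 74.53)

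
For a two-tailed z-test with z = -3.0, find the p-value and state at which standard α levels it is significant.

p = 2·P(Z > |-3.0|) = 2·(1 - Φ(3.0)) ≈ 0.0027. Significant at α = 0.1; Significant at α = 0.05; Significant at α = 0.01.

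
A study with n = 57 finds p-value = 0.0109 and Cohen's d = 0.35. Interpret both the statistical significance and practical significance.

Statistically significant (p = 0.0109 < 0.05). Cohen's d = 0.35 indicates a small effect size. Both statistical and practical significance should be considered.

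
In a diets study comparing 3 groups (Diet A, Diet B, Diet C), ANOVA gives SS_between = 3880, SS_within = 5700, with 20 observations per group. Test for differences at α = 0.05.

df_between = 2, df_within = 57. F = MS_between/MS_within = 1940.0/100.0 = 19.4. F_crit ≈ 3.159. Reject H₀. At least one mean differs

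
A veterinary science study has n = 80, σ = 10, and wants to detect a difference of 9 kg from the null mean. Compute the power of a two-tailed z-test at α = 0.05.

SE = σ/√n = 10/√80 = 1.118. Non-centrality λ = d/SE = 9/1.118 = 8.05. Power ≈ Φ(λ - z_{α/2}) = Φ(8.05 - 1.96) = Φ(6.09) = 1.0.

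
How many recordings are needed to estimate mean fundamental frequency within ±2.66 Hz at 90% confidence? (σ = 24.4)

n = (z*σ/E)² = (1.645×24.4/2.66)² = 227.7 → n = 228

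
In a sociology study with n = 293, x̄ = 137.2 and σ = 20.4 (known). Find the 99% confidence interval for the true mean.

CI = x̄ ± z*(σ/√n) = 137.2 ± 2.576(20.4/√293) = 137.2 ± 3.07 = (134.13, 140.27)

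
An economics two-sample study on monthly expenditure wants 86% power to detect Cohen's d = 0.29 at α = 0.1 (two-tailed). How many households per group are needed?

z_{α/2} = 1.645, z_β = Φ⁻¹(0.86) = 1.08. For small effect (d = 0.29): n per group = 2(z_{α/2} + z_β)²/d² = 2(1.645 + 1.08)²/0.29² = 176.6 → 177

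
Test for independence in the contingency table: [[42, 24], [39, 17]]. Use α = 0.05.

χ² = 0.49. df = 1, critical = 3.841. Fail to reject H₀. No evidence of dependence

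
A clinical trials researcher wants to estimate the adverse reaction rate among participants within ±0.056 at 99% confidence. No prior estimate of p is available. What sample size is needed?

Conservative approach: use p = 0.5 (maximizes p(1-p) = 0.25). n = z²(0.25)/E² = 2.576²×0.25/0.056² = 529.0 → n = 529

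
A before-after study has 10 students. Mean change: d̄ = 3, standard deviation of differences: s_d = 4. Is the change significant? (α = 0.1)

t = d̄/(s_d/√n) = 3/(4/√10) = 2.372. df = 9, critical t = ±1.833. Reject H₀.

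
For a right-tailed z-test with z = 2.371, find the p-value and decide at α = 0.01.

p = P(Z > 2.371) = 1 - Φ(2.371) ≈ 0.0089. Since p < 0.01, reject H₀ (significant) at α = 0.01.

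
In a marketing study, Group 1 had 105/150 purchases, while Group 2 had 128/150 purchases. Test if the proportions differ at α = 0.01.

p̂₁ = 0.7, p̂₂ = 0.853, pooled p̂ = 0.777. z = -3.188. Critical: ±2.576. Reject H₀.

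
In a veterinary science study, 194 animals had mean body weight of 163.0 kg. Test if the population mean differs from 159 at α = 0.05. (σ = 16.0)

z = (x̄ - μ₀)/(σ/√n) = (163.0 - 159)/(16.0/√194) = 3.482. Critical value: ±1.96. Since |3.482| > 1.96, Reject H₀.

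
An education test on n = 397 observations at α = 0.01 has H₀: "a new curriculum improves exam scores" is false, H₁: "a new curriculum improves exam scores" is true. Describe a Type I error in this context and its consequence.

Type I error: rejecting H₀ when it is true — concluding that a new curriculum improves exam scores when in fact it is not. Consequence: adopting a curriculum that gives no real benefit — disruption for nothing.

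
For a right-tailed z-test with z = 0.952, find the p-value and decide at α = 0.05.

p = P(Z > 0.952) = 1 - Φ(0.952) ≈ 0.1705. Since p ≥ 0.05, fail to reject H₀ (not significant) at α = 0.05.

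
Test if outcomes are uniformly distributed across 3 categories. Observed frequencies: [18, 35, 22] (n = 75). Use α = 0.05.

Expected = 25 each. χ² = Σ(O-E)²/E = 6.32. df = 2, critical value = 5.991. Reject H₀.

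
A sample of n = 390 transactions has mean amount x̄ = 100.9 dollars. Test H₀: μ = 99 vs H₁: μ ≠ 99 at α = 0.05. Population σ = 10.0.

z = (x̄ - μ₀)/(σ/√n) = (100.9 - 99)/(10.0/√390) = 3.752. Critical value: ±1.96. Since |3.752| > 1.96, Reject H₀.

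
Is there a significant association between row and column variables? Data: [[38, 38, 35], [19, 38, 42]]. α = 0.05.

χ² = 6.305. df = 2, critical = 5.991. Reject H₀. Variables are dependent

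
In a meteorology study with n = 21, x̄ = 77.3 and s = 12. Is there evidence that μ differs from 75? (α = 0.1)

t = (x̄ - μ₀)/(s/√n) = (77.3 - 75)/(12/√21) = 0.878. df = 20, critical t = ±1.725. Fail to reject H₀.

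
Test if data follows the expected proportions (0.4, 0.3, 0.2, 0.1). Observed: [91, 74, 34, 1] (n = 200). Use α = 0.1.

Expected: [80.0, 60.0, 40.0, 20.0]. χ² = 23.729. df = 3, critical = 6.251. Reject H₀.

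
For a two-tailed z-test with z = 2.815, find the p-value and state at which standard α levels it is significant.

p = 2·P(Z > |2.815|) = 2·(1 - Φ(2.815)) ≈ 0.0049. Significant at α = 0.1; Significant at α = 0.05; Significant at α = 0.01.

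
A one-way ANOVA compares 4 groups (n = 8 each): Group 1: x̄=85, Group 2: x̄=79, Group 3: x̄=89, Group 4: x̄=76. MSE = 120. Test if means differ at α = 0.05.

Grand mean = 82.25. SS_between = 822.0, MS_between = 274.0. F = 2.283, F_crit ≈ 2.947. Fail to reject H₀.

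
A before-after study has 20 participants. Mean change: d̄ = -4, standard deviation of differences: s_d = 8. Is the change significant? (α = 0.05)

t = d̄/(s_d/√n) = -4/(8/√20) = -2.236. df = 19, critical t = ±2.093. Reject H₀.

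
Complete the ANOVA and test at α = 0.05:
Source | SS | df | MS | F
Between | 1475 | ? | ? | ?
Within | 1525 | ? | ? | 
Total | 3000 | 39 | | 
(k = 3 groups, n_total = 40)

df_between = 2, df_within = 37. MS_between = 737.5, MS_within = 41.22. F = 17.893, F_crit ≈ 3.252. Reject H₀.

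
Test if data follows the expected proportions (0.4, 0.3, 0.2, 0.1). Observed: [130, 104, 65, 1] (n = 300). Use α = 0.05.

Expected: [120.0, 90.0, 60.0, 30.0]. χ² = 31.461. df = 3, critical = 7.815. Reject H₀.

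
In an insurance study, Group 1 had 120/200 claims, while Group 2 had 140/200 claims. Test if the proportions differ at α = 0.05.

p̂₁ = 0.6, p̂₂ = 0.7, pooled p̂ = 0.65. z = -2.097. Critical: ±1.96. Reject H₀.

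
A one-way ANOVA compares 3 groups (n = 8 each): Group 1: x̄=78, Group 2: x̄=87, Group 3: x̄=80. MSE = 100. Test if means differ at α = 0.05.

Grand mean = 81.67. SS_between = 357.33, MS_between = 178.67. F = 1.787, F_crit ≈ 3.467. Fail to reject H₀.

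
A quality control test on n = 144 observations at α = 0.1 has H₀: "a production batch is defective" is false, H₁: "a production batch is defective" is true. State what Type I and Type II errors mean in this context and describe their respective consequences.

Type I (false positive): concluding that a production batch is defective when it is not — scrapping a good batch — wasted material and cost for no reason. Type II (false negative): failing to conclude that a production batch is defective when it is — shipping a defective batch — faulty products reach customers. Which is costlier depends on domain priorities and is a judgement call rather than a statistical fact.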